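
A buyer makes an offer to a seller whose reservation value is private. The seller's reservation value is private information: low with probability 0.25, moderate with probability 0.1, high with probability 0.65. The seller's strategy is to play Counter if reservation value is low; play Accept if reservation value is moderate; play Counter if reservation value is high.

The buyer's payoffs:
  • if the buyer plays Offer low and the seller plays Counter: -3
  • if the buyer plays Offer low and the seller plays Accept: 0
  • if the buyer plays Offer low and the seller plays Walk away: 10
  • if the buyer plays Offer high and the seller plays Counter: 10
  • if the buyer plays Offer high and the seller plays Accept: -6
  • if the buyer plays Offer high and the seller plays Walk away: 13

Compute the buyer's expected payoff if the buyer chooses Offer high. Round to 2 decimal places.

Take the expectation over the seller's reservation value, weighting each type's action by its prior probability.
E[Offer high] = 0.25·10 + 0.1·(-6) + 0.65·10 = 2.5 + (-0.6) + 6.5 = 8.4

8.40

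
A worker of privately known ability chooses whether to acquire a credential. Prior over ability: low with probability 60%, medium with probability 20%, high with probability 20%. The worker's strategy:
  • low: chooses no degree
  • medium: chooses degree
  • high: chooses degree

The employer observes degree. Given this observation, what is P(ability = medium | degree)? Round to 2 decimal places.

0.50

Apply Bayes' rule using the sender's strategy as the likelihood.
P(degree) = 0.6·0 + 0.2·1 + 0.2·1 = 0.4
P(medium | degree) = (0.2·1) / 0.4 = 0.2 / 0.4 = 0.5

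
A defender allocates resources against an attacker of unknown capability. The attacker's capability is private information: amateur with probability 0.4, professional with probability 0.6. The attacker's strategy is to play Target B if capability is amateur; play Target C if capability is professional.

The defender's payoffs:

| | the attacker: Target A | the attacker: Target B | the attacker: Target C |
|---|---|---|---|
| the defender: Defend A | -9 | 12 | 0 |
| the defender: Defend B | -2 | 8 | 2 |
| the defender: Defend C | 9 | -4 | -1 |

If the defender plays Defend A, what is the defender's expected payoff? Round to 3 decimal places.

4.800

E[Defend A] = 0.4·12 + 0.6·0 = 4.8 + 0 = 4.8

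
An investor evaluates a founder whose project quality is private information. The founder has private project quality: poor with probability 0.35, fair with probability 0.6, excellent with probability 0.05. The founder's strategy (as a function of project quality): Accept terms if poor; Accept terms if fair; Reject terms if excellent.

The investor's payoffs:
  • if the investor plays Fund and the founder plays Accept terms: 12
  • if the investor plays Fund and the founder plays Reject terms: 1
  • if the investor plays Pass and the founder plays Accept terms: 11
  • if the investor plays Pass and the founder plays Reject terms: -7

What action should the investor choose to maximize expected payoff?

Compute the investor's expected payoff for each action, taking the expectation over the founder's type.
E[Fund] = 0.35·(12) + 0.6·(12) + 0.05·(1) = 11.45
E[Pass] = 0.35·(11) + 0.6·(11) + 0.05·(-7) = 10.1
Best response: Fund (11.45 is the largest).

Fund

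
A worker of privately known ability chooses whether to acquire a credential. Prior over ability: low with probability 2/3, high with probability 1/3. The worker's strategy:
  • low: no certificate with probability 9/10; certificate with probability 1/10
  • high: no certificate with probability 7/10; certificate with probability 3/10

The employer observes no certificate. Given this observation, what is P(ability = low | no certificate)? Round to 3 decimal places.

P(no certificate) = (2/3)·(9/10) + (1/3)·(7/10) = 5/6
P(low | no certificate) = ((2/3)·(9/10)) / (5/6) = (3/5) / (5/6) = 18/25

0.720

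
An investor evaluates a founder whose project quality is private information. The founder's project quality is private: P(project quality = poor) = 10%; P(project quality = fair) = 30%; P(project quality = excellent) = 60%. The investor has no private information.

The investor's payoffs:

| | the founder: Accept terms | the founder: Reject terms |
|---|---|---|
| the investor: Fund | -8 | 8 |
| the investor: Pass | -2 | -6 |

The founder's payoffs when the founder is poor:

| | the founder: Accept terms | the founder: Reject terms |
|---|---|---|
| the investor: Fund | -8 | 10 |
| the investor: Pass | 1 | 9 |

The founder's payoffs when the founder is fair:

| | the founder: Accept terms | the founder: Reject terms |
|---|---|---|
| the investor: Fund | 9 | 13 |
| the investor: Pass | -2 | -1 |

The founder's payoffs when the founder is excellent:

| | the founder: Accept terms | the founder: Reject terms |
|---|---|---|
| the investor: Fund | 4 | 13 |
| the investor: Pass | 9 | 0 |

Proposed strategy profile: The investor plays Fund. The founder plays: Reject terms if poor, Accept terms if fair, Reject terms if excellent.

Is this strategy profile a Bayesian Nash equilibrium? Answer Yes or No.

A profile is a BNE iff every type of every player is best-responding given beliefs about the other side.
The investor plays Fund: E[Fund] = 0.1·(8) + 0.3·(-8) + 0.6·(8) = 3.2; E[Pass] = -4.8. Best-responding. ✓
The founder (project quality poor), facing Fund: Accept terms gives -8, Reject terms gives 10. Proposed Reject terms is best. ✓
The founder (project quality fair), facing Fund: Accept terms gives 9, Reject terms gives 13. Proposed Accept terms is not best — profitable deviation exists. ✗
The founder (project quality excellent), facing Fund: Accept terms gives 4, Reject terms gives 13. Proposed Reject terms is best. ✓

No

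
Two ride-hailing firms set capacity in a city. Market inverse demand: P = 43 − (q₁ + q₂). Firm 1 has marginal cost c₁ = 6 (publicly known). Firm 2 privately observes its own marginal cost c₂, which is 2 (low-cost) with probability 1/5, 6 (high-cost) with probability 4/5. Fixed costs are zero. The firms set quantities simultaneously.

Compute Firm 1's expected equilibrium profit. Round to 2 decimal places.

Firm 2 with cost c maximizes (43 − (q₁+q₂) − c)·q₂, giving q₂(c) = (43 − c − q₁)/2.
E[c₂] = 1/5·2 + 4/5·6 = 5.2
Firm 1's FOC against E[q₂] yields q₁ = (43 − 2·6 + E[c₂])/3 = (43 − 12 + 5.2)/3 = 12.0667.
E[P] = 43 − (q₁ + E[q₂]) = 18.0667; Firm 1's expected profit = (E[P] − 6)·q₁ = (18.0667 − 6)·12.0667 = 145.604.

145.60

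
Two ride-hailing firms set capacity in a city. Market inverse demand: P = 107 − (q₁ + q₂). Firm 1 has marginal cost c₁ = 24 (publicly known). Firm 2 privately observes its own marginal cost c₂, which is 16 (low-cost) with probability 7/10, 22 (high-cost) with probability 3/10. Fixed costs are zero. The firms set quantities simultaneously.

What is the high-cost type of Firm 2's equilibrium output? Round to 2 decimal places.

Type-c best response for Firm 2: q₂(c) = (107 − c)/2 − q₁/2.
Firm 1 maximizes expected profit; its first-order condition is 107 − 2q₁ − E[q₂] − 24 = 0.
Substituting E[q₂] and solving: E[c₂] = 17.8, so q₁ = (107 − 2·24 + 17.8)/3 = 25.6.
q₂(high-cost) = (107 − 22 − 25.6)/2 = 29.7.

29.70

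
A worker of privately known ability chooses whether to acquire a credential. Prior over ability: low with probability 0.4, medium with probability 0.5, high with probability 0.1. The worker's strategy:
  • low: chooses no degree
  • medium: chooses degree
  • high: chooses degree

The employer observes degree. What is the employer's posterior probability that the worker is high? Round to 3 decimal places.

P(degree) = 0.4·0 + 0.5·1 + 0.1·1 = 0.6
P(high | degree) = (0.1·1) / 0.6 = 0.1 / 0.6 = 0.166667

0.167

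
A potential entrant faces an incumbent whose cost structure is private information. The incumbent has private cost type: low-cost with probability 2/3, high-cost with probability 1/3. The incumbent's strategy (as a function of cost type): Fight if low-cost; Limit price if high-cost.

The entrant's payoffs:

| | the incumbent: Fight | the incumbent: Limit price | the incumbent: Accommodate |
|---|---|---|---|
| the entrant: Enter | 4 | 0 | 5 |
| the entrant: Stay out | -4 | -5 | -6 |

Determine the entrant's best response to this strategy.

E[Enter] = 2/3·(4) + 1/3·(0) = 8/3
E[Stay out] = 2/3·(-4) + 1/3·(-5) = -13/3
Best response: Enter (8/3 is the largest).

Enter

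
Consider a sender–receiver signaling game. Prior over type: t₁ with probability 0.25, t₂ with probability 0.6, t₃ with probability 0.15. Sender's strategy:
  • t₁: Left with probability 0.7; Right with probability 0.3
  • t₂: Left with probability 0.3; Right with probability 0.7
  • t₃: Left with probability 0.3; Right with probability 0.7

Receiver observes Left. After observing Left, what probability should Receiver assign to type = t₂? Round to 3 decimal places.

P(Left) = 0.25·0.7 + 0.6·0.3 + 0.15·0.3 = 0.4
P(t₂ | Left) = (0.6·0.3) / 0.4 = 0.18 / 0.4 = 0.45

0.450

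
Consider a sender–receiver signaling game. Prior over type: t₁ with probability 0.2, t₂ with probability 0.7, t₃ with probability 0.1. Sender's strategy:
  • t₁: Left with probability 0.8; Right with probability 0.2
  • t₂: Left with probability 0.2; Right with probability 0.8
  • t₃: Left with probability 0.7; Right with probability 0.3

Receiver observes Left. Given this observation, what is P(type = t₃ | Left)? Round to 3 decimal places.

0.189

P(Left) = 0.2·0.8 + 0.7·0.2 + 0.1·0.7 = 0.37
P(t₃ | Left) = (0.1·0.7) / 0.37 = 0.07 / 0.37 = 0.189189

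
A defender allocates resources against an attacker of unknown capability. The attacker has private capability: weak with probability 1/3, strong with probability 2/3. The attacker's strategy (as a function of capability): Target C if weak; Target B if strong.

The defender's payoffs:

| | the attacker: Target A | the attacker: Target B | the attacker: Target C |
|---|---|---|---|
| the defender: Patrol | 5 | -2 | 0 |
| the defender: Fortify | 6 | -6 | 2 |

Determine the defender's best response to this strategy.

Patrol

Compute the defender's expected payoff for each action, taking the expectation over the attacker's type.
E[Patrol] = 1/3·(0) + 2/3·(-2) = -4/3
E[Fortify] = 1/3·(2) + 2/3·(-6) = -10/3
Best response: Patrol (-4/3 is the largest).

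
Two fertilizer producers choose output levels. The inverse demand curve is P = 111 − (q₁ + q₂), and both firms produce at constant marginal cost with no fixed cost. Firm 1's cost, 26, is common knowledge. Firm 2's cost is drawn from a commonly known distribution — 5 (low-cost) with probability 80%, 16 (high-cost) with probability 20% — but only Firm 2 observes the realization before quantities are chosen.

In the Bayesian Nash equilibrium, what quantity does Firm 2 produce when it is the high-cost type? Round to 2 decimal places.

Type-c best response for Firm 2: q₂(c) = (111 − c)/2 − q₁/2.
Firm 1 maximizes expected profit; its first-order condition is 111 − 2q₁ − E[q₂] − 26 = 0.
Substituting E[q₂] and solving: E[c₂] = 7.2, so q₁ = (111 − 2·26 + 7.2)/3 = 22.0667.
q₂(high-cost) = (111 − 16 − 22.0667)/2 = 36.4667.

36.47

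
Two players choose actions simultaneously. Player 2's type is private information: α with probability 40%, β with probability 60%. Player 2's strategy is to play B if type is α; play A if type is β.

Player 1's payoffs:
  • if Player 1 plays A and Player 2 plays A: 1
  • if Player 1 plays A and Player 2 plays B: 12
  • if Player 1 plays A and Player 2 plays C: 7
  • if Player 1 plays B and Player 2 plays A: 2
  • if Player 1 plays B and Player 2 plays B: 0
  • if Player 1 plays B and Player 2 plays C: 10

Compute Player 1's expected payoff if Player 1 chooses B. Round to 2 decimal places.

1.20

E[B] = 0.4·0 + 0.6·2 = 0 + 1.2 = 1.2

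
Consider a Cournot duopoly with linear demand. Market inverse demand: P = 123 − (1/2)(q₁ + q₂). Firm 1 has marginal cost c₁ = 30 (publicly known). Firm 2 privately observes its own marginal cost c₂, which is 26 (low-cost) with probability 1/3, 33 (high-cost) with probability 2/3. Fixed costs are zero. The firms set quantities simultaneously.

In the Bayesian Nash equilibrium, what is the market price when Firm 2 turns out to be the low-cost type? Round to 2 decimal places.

Each type of Firm 2 best-responds to q₁; Firm 1 best-responds to the expected q₂ over Firm 2's types.
Firm 2 with cost c maximizes (123 − (1/2)(q₁+q₂) − c)·q₂, giving q₂(c) = (123 − c − (1/2)q₁).
E[c₂] = 1/3·26 + 2/3·33 = 30.6667
Firm 1's FOC against E[q₂] yields q₁ = (123 − 2·30 + E[c₂])/(3/2) = (123 − 60 + 30.6667)/(3/2) = 62.4444.
q₂(low-cost) = 65.7778, so P = 123 − (1/2)·(62.4444 + 65.7778) = 58.8889.

58.89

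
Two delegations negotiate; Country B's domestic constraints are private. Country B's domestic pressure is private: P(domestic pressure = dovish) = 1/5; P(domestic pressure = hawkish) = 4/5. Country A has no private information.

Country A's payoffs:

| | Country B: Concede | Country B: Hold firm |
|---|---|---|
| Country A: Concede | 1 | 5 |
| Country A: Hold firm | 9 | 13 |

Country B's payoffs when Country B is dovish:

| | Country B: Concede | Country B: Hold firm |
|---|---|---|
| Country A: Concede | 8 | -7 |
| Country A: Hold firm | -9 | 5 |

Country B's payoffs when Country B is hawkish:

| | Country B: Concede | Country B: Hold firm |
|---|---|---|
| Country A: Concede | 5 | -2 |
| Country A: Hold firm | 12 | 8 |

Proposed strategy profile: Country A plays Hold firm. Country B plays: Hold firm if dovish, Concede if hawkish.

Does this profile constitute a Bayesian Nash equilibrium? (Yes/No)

A profile is a BNE iff every type of every player is best-responding given beliefs about the other side.
Country A plays Hold firm: E[Hold firm] = 1/5·(13) + 4/5·(9) = 49/5; E[Concede] = 9/5. Best-responding. ✓
Country B (domestic pressure dovish), facing Hold firm: Concede gives -9, Hold firm gives 5. Proposed Hold firm is best. ✓
Country B (domestic pressure hawkish), facing Hold firm: Concede gives 12, Hold firm gives 8. Proposed Concede is best. ✓

Yes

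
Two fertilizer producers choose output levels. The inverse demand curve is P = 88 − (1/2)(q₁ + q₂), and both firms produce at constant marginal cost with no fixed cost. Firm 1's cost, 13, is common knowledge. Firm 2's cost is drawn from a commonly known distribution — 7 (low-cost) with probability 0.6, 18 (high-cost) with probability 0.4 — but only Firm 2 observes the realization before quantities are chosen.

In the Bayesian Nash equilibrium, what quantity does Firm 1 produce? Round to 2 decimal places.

Firm 2 with cost c maximizes (88 − (1/2)(q₁+q₂) − c)·q₂, giving q₂(c) = (88 − c − (1/2)q₁).
E[c₂] = 0.6·7 + 0.4·18 = 11.4
Firm 1's FOC against E[q₂] yields q₁ = (88 − 2·13 + E[c₂])/(3/2) = (88 − 26 + 11.4)/(3/2) = 48.9333.

48.93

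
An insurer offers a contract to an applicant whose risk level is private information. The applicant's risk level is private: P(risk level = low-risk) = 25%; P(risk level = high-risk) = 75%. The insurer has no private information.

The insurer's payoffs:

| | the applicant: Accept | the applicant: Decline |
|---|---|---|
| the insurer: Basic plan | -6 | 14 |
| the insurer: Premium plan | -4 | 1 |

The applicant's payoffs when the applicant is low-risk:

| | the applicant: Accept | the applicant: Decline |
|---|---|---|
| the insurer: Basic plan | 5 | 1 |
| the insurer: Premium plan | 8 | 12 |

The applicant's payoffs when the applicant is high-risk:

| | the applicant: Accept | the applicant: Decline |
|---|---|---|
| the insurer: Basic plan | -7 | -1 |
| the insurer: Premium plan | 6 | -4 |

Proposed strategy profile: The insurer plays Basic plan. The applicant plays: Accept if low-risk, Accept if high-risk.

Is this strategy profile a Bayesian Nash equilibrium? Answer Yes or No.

No

A profile is a BNE iff every type of every player is best-responding given beliefs about the other side.
The insurer plays Basic plan: E[Basic plan] = 0.25·(-6) + 0.75·(-6) = -6; E[Premium plan] = -4. Not best-responding. ✗
The applicant (risk level low-risk), facing Basic plan: Accept gives 5, Decline gives 1. Proposed Accept is best. ✓
The applicant (risk level high-risk), facing Basic plan: Accept gives -7, Decline gives -1. Proposed Accept is not best — profitable deviation exists. ✗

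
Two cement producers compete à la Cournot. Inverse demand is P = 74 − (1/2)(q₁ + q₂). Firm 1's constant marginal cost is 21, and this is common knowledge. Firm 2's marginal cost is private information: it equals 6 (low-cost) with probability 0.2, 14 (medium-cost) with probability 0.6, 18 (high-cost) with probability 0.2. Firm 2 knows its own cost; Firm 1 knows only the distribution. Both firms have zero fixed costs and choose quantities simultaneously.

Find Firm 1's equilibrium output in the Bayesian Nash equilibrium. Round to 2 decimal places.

Type-c best response for Firm 2: q₂(c) = (74 − c) − q₁/2.
Firm 1 maximizes expected profit; its first-order condition is 74 − q₁ − (1/2)E[q₂] − 21 = 0.
Substituting E[q₂] and solving: E[c₂] = 13.2, so q₁ = (74 − 2·21 + 13.2)/(3/2) = 30.1333.

30.13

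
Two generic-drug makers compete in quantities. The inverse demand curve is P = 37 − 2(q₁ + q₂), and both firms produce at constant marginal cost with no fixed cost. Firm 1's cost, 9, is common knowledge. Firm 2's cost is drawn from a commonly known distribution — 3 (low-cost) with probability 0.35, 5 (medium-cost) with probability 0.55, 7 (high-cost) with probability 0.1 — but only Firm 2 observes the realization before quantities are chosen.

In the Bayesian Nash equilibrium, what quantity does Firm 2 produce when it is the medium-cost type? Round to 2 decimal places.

6.04

Each type of Firm 2 best-responds to q₁; Firm 1 best-responds to the expected q₂ over Firm 2's types.
Firm 2 with cost c maximizes (37 − 2(q₁+q₂) − c)·q₂, giving q₂(c) = (37 − c − 2q₁)/4.
E[c₂] = 0.35·3 + 0.55·5 + 0.1·7 = 4.5
Firm 1's FOC against E[q₂] yields q₁ = (37 − 2·9 + E[c₂])/6 = (37 − 18 + 4.5)/6 = 3.91667.
q₂(medium-cost) = (37 − 5 − 2·3.91667)/4 = 6.04167.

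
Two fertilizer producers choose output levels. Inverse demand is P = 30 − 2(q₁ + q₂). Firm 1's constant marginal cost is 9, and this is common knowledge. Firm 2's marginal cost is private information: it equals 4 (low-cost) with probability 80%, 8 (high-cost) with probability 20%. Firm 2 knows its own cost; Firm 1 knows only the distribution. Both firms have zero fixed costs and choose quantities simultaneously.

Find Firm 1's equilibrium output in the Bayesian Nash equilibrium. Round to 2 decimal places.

2.80

Type-c best response for Firm 2: q₂(c) = (30 − c)/4 − q₁/2.
Firm 1 maximizes expected profit; its first-order condition is 30 − 4q₁ − 2E[q₂] − 9 = 0.
Substituting E[q₂] and solving: E[c₂] = 4.8, so q₁ = (30 − 2·9 + 4.8)/6 = 2.8.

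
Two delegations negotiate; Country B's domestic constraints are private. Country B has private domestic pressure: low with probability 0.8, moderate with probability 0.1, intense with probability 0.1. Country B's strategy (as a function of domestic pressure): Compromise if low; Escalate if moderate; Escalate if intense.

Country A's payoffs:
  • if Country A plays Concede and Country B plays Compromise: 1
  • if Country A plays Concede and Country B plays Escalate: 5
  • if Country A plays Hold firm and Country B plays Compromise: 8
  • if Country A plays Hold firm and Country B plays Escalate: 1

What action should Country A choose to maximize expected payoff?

Hold firm

E[Concede] = 0.8·(1) + 0.1·(5) + 0.1·(5) = 1.8
E[Hold firm] = 0.8·(8) + 0.1·(1) + 0.1·(1) = 6.6
Best response: Hold firm (6.6 is the largest).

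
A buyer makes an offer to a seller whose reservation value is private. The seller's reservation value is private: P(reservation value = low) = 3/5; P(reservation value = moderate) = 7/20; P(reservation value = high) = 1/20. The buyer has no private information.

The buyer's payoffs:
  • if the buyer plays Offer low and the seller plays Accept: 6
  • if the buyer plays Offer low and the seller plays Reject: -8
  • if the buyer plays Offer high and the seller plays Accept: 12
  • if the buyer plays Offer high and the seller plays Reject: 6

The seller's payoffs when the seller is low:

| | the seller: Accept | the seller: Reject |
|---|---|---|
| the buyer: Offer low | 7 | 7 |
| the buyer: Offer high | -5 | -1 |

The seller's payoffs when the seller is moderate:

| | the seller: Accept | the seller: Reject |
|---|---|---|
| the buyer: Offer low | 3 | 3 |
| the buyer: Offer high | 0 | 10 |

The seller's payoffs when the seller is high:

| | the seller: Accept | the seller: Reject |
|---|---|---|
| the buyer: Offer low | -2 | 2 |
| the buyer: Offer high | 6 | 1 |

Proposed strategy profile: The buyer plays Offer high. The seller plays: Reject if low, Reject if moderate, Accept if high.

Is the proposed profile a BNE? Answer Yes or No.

The buyer plays Offer high: E[Offer high] = 3/5·(6) + 7/20·(6) + 1/20·(12) = 63/10; E[Offer low] = -73/10. Best-responding. ✓
The seller (reservation value low), facing Offer high: Accept gives -5, Reject gives -1. Proposed Reject is best. ✓
The seller (reservation value moderate), facing Offer high: Accept gives 0, Reject gives 10. Proposed Reject is best. ✓
The seller (reservation value high), facing Offer high: Accept gives 6, Reject gives 1. Proposed Accept is best. ✓

Yes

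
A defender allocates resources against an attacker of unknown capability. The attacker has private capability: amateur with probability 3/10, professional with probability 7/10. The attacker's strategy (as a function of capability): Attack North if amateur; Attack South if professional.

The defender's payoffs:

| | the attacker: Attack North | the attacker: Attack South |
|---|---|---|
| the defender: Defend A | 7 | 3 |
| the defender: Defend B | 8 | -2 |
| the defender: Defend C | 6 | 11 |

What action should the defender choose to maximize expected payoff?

Defend C

E[Defend A] = 3/10·(7) + 7/10·(3) = 21/5
E[Defend B] = 3/10·(8) + 7/10·(-2) = 1
E[Defend C] = 3/10·(6) + 7/10·(11) = 19/2
Best response: Defend C (19/2 is the largest).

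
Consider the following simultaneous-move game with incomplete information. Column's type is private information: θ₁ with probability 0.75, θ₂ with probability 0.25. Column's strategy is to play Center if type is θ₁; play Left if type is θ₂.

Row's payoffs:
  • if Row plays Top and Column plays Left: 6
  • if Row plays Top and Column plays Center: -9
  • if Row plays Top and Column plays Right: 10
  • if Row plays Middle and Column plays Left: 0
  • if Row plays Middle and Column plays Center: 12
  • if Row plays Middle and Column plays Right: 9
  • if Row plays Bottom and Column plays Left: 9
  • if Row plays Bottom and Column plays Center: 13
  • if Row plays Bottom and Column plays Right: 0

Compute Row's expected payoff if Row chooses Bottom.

E[Bottom] = 0.75·13 + 0.25·9 = 9.75 + 2.25 = 12

12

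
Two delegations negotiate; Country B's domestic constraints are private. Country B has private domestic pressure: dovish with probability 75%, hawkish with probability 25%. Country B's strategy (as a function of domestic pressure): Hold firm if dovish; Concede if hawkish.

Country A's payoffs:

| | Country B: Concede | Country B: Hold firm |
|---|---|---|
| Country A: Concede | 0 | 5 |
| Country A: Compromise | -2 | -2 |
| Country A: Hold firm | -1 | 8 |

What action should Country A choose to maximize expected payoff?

Compute Country A's expected payoff for each action, taking the expectation over Country B's type.
E[Concede] = 0.75·(5) + 0.25·(0) = 3.75
E[Compromise] = 0.75·(-2) + 0.25·(-2) = -2
E[Hold firm] = 0.75·(8) + 0.25·(-1) = 5.75
Best response: Hold firm (5.75 is the largest).

Hold firm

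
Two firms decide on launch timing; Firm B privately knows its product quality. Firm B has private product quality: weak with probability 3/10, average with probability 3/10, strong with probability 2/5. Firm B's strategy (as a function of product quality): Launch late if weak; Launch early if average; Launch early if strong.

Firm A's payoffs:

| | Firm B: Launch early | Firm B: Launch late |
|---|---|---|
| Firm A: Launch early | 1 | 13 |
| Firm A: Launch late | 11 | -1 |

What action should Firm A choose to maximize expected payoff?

Compute Firm A's expected payoff for each action, taking the expectation over Firm B's type.
E[Launch early] = 3/10·(13) + 3/10·(1) + 2/5·(1) = 23/5
E[Launch late] = 3/10·(-1) + 3/10·(11) + 2/5·(11) = 37/5
Best response: Launch late (37/5 is the largest).

Launch late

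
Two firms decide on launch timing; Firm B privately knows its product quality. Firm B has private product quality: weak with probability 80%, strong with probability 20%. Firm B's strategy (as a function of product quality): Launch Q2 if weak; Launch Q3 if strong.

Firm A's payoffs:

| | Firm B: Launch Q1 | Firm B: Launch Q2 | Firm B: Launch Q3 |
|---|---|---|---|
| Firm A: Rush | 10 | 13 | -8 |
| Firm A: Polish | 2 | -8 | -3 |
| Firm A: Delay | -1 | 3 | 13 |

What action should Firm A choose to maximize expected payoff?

Rush

Compute Firm A's expected payoff for each action, taking the expectation over Firm B's type.
E[Rush] = 0.8·(13) + 0.2·(-8) = 8.8
E[Polish] = 0.8·(-8) + 0.2·(-3) = -7
E[Delay] = 0.8·(3) + 0.2·(13) = 5
Best response: Rush (8.8 is the largest).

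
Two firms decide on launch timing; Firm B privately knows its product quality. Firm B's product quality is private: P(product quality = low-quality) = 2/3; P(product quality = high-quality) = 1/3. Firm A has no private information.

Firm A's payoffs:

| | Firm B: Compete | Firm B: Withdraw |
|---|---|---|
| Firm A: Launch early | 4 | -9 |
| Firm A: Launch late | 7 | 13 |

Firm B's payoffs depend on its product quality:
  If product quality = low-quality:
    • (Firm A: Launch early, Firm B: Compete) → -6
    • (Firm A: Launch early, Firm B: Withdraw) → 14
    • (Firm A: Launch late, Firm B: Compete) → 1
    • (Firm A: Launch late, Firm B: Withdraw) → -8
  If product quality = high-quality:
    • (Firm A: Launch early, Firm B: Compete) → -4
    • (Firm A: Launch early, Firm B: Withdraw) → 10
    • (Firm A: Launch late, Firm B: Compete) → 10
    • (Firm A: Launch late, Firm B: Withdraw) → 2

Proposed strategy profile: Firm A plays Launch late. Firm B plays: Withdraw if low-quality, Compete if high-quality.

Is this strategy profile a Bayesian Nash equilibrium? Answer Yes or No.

Firm A plays Launch late: E[Launch late] = 2/3·(13) + 1/3·(7) = 11; E[Launch early] = -14/3. Best-responding. ✓
Firm B (product quality low-quality), facing Launch late: Compete gives 1, Withdraw gives -8. Proposed Withdraw is not best — profitable deviation exists. ✗
Firm B (product quality high-quality), facing Launch late: Compete gives 10, Withdraw gives 2. Proposed Compete is best. ✓

No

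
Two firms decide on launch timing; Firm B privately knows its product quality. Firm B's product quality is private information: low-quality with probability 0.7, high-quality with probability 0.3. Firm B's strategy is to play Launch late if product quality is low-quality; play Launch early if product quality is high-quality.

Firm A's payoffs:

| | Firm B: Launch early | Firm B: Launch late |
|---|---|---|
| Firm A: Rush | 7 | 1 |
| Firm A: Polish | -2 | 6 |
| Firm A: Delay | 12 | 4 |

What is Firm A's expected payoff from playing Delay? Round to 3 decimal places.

6.400

E[Delay] = 0.7·4 + 0.3·12 = 2.8 + 3.6 = 6.4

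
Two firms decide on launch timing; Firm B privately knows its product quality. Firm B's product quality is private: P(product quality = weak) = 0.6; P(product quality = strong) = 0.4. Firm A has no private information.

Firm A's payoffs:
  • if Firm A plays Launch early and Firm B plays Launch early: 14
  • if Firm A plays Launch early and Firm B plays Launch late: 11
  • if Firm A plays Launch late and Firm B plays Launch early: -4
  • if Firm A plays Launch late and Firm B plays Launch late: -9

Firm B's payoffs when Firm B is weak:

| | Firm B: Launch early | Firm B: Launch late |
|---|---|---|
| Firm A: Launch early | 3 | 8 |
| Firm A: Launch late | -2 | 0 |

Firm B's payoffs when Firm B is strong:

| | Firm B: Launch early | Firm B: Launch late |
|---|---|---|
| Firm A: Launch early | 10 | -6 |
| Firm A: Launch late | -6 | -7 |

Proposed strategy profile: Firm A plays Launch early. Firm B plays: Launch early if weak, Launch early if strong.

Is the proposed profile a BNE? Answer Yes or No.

No

Firm A plays Launch early: E[Launch early] = 0.6·(14) + 0.4·(14) = 14; E[Launch late] = -4. Best-responding. ✓
Firm B (product quality weak), facing Launch early: Launch early gives 3, Launch late gives 8. Proposed Launch early is not best — profitable deviation exists. ✗
Firm B (product quality strong), facing Launch early: Launch early gives 10, Launch late gives -6. Proposed Launch early is best. ✓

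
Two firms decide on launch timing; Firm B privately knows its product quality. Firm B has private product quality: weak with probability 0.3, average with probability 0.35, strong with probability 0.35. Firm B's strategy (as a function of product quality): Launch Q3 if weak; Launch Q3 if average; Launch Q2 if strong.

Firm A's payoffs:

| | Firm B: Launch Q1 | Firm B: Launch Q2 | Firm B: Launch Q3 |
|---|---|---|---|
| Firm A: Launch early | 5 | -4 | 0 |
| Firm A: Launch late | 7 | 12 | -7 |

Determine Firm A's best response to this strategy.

Launch late

E[Launch early] = 0.3·(0) + 0.35·(0) + 0.35·(-4) = -1.4
E[Launch late] = 0.3·(-7) + 0.35·(-7) + 0.35·(12) = -0.35
Best response: Launch late (-0.35 is the largest).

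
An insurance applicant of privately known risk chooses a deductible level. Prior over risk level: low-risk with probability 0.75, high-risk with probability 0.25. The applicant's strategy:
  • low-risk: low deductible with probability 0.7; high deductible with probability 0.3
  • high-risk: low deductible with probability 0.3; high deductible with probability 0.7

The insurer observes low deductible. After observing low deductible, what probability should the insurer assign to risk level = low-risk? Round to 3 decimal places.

0.875

P(low deductible) = 0.75·0.7 + 0.25·0.3 = 0.6
P(low-risk | low deductible) = (0.75·0.7) / 0.6 = 0.525 / 0.6 = 0.875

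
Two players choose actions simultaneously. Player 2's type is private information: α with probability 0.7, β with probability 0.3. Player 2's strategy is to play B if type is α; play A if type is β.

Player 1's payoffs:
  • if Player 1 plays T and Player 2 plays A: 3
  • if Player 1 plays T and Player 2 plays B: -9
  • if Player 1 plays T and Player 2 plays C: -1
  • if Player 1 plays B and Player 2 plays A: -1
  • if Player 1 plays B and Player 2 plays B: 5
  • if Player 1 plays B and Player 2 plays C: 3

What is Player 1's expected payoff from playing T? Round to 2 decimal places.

-5.40

E[T] = 0.7·(-9) + 0.3·3 = (-6.3) + 0.9 = -5.4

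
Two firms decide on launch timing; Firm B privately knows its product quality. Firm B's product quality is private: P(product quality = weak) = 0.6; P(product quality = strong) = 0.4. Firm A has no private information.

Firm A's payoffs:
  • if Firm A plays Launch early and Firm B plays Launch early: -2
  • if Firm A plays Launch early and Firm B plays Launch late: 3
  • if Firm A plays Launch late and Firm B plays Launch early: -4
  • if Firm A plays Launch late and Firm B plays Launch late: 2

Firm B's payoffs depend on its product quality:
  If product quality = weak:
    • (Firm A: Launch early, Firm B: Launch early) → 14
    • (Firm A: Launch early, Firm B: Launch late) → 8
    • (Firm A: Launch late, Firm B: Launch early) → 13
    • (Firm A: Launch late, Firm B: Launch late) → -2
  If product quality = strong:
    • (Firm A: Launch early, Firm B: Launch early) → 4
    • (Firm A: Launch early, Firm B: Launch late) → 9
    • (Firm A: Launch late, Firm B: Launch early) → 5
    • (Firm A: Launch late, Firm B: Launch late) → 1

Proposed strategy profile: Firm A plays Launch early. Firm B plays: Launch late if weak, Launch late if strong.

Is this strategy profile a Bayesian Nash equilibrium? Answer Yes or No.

No

A profile is a BNE iff every type of every player is best-responding given beliefs about the other side.
Firm A plays Launch early: E[Launch early] = 0.6·(3) + 0.4·(3) = 3; E[Launch late] = 2. Best-responding. ✓
Firm B (product quality weak), facing Launch early: Launch early gives 14, Launch late gives 8. Proposed Launch late is not best — profitable deviation exists. ✗
Firm B (product quality strong), facing Launch early: Launch early gives 4, Launch late gives 9. Proposed Launch late is best. ✓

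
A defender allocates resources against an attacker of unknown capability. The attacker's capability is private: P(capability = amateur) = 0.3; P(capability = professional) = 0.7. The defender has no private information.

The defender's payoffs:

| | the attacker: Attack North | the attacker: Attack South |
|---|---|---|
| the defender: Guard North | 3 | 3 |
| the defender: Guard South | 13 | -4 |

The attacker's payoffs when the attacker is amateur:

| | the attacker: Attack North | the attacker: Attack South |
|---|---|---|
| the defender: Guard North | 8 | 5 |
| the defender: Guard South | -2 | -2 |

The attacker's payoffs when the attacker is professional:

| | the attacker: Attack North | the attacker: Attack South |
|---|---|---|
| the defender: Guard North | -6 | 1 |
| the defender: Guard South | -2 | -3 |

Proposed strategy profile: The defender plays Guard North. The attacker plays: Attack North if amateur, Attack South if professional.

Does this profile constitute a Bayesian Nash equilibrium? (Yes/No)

The defender plays Guard North: E[Guard North] = 0.3·(3) + 0.7·(3) = 3; E[Guard South] = 1.1. Best-responding. ✓
The attacker (capability amateur), facing Guard North: Attack North gives 8, Attack South gives 5. Proposed Attack North is best. ✓
The attacker (capability professional), facing Guard North: Attack North gives -6, Attack South gives 1. Proposed Attack South is best. ✓

Yes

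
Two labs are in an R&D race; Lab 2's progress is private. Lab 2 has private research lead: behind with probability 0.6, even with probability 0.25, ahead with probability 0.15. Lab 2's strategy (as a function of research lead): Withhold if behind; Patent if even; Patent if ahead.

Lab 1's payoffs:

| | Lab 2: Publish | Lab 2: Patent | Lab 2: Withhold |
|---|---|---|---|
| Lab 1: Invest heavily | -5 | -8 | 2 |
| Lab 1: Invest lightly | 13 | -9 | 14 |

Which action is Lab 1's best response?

E[Invest heavily] = 0.6·(2) + 0.25·(-8) + 0.15·(-8) = -2
E[Invest lightly] = 0.6·(14) + 0.25·(-9) + 0.15·(-9) = 4.8
Best response: Invest lightly (4.8 is the largest).

Invest lightly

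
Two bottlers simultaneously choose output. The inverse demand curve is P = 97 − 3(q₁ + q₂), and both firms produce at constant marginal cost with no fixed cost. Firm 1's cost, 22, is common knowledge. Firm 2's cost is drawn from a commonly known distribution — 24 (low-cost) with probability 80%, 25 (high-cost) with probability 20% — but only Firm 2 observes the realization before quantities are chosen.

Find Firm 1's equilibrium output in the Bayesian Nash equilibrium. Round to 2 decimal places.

Firm 2 with cost c maximizes (97 − 3(q₁+q₂) − c)·q₂, giving q₂(c) = (97 − c − 3q₁)/6.
E[c₂] = 0.8·24 + 0.2·25 = 24.2
Firm 1's FOC against E[q₂] yields q₁ = (97 − 2·22 + E[c₂])/9 = (97 − 44 + 24.2)/9 = 8.57778.

8.58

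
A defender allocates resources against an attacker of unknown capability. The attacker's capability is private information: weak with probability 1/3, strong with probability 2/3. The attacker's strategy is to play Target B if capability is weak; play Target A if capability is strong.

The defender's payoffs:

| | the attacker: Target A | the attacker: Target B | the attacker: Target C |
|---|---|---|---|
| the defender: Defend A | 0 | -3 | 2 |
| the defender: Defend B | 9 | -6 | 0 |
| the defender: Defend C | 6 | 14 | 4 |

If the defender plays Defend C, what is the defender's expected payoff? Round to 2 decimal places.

8.67

E[Defend C] = 1/3·14 + 2/3·6 = 14/3 + 4 = 26/3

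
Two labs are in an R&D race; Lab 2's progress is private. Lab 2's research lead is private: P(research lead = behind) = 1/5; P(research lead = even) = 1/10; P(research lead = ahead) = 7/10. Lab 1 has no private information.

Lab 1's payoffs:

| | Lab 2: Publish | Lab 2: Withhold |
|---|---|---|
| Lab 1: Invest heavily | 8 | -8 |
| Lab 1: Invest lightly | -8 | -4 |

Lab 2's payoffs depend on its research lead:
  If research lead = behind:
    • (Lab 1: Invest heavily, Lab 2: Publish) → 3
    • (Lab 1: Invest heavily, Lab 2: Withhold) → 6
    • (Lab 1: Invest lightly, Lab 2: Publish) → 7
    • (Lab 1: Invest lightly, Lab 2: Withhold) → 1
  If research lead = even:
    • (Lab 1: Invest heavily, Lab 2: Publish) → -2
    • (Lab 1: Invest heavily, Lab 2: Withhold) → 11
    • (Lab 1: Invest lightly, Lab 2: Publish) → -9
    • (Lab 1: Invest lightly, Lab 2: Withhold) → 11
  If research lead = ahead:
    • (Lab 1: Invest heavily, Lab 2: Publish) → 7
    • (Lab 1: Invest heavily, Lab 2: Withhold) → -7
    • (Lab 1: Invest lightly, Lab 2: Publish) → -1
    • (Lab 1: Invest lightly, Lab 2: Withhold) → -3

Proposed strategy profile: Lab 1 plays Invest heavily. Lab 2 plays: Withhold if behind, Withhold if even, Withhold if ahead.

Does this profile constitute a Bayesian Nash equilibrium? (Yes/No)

No

Lab 1 plays Invest heavily: E[Invest heavily] = 1/5·(-8) + 1/10·(-8) + 7/10·(-8) = -8; E[Invest lightly] = -4. Not best-responding. ✗
Lab 2 (research lead behind), facing Invest heavily: Publish gives 3, Withhold gives 6. Proposed Withhold is best. ✓
Lab 2 (research lead even), facing Invest heavily: Publish gives -2, Withhold gives 11. Proposed Withhold is best. ✓
Lab 2 (research lead ahead), facing Invest heavily: Publish gives 7, Withhold gives -7. Proposed Withhold is not best — profitable deviation exists. ✗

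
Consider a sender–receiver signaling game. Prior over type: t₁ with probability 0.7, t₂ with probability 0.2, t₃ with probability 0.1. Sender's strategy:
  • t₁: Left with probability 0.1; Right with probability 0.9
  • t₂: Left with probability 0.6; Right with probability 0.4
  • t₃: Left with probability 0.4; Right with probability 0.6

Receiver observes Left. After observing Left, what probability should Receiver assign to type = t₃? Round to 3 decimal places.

Apply Bayes' rule using the sender's strategy as the likelihood.
P(Left) = 0.7·0.1 + 0.2·0.6 + 0.1·0.4 = 0.23
P(t₃ | Left) = (0.1·0.4) / 0.23 = 0.04 / 0.23 = 0.173913

0.174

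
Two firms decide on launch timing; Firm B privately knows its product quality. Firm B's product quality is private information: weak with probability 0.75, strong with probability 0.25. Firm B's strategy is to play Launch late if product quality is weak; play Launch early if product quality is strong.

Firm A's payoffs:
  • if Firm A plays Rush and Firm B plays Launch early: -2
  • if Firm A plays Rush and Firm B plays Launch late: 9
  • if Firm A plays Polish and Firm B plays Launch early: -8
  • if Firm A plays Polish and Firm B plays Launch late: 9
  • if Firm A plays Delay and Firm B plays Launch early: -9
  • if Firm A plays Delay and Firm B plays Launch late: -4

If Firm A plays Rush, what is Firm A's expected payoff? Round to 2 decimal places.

E[Rush] = 0.75·9 + 0.25·(-2) = 6.75 + (-0.5) = 6.25

6.25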